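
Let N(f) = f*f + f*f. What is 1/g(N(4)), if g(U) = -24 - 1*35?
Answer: -1/59 ≈ -0.016949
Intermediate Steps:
N(f) = 2*f² (N(f) = f² + f² = 2*f²)
g(U) = -59 (g(U) = -24 - 35 = -59)
1/g(N(4)) = 1/(-59) = -1/59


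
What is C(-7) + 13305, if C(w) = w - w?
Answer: 13305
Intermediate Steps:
C(w) = 0
C(-7) + 13305 = 0 + 13305 = 13305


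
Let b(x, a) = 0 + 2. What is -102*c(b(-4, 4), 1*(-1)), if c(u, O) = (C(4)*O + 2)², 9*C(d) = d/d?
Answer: -9826/27 ≈ -363.93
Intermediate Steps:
C(d) = ⅑ (C(d) = (d/d)/9 = (⅑)*1 = ⅑)
b(x, a) = 2
c(u, O) = (2 + O/9)² (c(u, O) = (O/9 + 2)² = (2 + O/9)²)
-102*c(b(-4, 4), 1*(-1)) = -34*(18 + 1*(-1))²/27 = -34*(18 - 1)²/27 = -34*17²/27 = -34*289/27 = -102*289/81 = -9826/27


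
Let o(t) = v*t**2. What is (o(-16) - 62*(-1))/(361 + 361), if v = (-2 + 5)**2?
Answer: 1183/361 ≈ 3.2770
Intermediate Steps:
v = 9 (v = 3**2 = 9)
o(t) = 9*t**2
(o(-16) - 62*(-1))/(361 + 361) = (9*(-16)**2 - 62*(-1))/(361 + 361) = (9*256 + 62)/722 = (2304 + 62)*(1/722) = 2366*(1/722) = 1183/361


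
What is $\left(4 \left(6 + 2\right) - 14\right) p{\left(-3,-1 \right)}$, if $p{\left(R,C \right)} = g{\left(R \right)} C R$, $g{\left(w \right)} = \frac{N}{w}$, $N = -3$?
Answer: $54$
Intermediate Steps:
$g{\left(w \right)} = - \frac{3}{w}$
$p{\left(R,C \right)} = - 3 C$ ($p{\left(R,C \right)} = - \frac{3}{R} C R = - \frac{3 C}{R} R = - 3 C$)
$\left(4 \left(6 + 2\right) - 14\right) p{\left(-3,-1 \right)} = \left(4 \left(6 + 2\right) - 14\right) \left(\left(-3\right) \left(-1\right)\right) = \left(4 \cdot 8 - 14\right) 3 = \left(32 - 14\right) 3 = 18 \cdot 3 = 54$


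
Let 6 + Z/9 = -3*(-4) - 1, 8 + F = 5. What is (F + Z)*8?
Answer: 336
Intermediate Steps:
F = -3 (F = -8 + 5 = -3)
Z = 45 (Z = -54 + 9*(-3*(-4) - 1) = -54 + 9*(12 - 1) = -54 + 9*11 = -54 + 99 = 45)
(F + Z)*8 = (-3 + 45)*8 = 42*8 = 336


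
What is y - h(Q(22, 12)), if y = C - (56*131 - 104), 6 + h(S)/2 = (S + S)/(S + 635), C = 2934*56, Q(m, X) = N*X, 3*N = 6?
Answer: 103518260/659 ≈ 1.5708e+5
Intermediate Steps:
N = 2 (N = (⅓)*6 = 2)
Q(m, X) = 2*X
C = 164304
h(S) = -12 + 4*S/(635 + S) (h(S) = -12 + 2*((S + S)/(S + 635)) = -12 + 2*((2*S)/(635 + S)) = -12 + 2*(2*S/(635 + S)) = -12 + 4*S/(635 + S))
y = 157072 (y = 164304 - (56*131 - 104) = 164304 - (7336 - 104) = 164304 - 1*7232 = 164304 - 7232 = 157072)
y - h(Q(22, 12)) = 157072 - 4*(-1905 - 4*12)/(635 + 2*12) = 157072 - 4*(-1905 - 2*24)/(635 + 24) = 157072 - 4*(-1905 - 48)/659 = 157072 - 4*(-1953)/659 = 157072 - 1*(-7812/659) = 157072 + 7812/659 = 103518260/659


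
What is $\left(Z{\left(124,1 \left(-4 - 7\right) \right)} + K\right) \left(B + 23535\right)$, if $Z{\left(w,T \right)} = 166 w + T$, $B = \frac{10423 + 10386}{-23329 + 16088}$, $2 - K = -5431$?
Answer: $\frac{4431321652756}{7241} \approx 6.1198 \cdot 10^{8}$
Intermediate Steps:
$K = 5433$ ($K = 2 - -5431 = 2 + 5431 = 5433$)
$B = - \frac{20809}{7241}$ ($B = \frac{20809}{-7241} = 20809 \left(- \frac{1}{7241}\right) = - \frac{20809}{7241} \approx -2.8738$)
$Z{\left(w,T \right)} = T + 166 w$
$\left(Z{\left(124,1 \left(-4 - 7\right) \right)} + K\right) \left(B + 23535\right) = \left(\left(1 \left(-4 - 7\right) + 166 \cdot 124\right) + 5433\right) \left(- \frac{20809}{7241} + 23535\right) = \left(\left(1 \left(-11\right) + 20584\right) + 5433\right) \frac{170396126}{7241} = \left(\left(-11 + 20584\right) + 5433\right) \frac{170396126}{7241} = \left(20573 + 5433\right) \frac{170396126}{7241} = 26006 \cdot \frac{170396126}{7241} = \frac{4431321652756}{7241}$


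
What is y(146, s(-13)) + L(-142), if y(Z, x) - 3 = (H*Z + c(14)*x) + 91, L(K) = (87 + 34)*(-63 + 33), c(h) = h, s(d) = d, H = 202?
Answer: 25774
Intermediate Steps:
L(K) = -3630 (L(K) = 121*(-30) = -3630)
y(Z, x) = 94 + 14*x + 202*Z (y(Z, x) = 3 + ((202*Z + 14*x) + 91) = 3 + ((14*x + 202*Z) + 91) = 3 + (91 + 14*x + 202*Z) = 94 + 14*x + 202*Z)
y(146, s(-13)) + L(-142) = (94 + 14*(-13) + 202*146) - 3630 = (94 - 182 + 29492) - 3630 = 29404 - 3630 = 25774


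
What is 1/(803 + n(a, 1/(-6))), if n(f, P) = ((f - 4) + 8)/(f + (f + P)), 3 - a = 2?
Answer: 11/8863 ≈ 0.0012411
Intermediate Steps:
a = 1 (a = 3 - 1*2 = 3 - 2 = 1)
n(f, P) = (4 + f)/(P + 2*f) (n(f, P) = ((-4 + f) + 8)/(f + (P + f)) = (4 + f)/(P + 2*f))
1/(803 + n(a, 1/(-6))) = 1/(803 + (4 + 1)/(1/(-6) + 2*1)) = 1/(803 + 5/(-1/6 + 2)) = 1/(803 + 5/(11/6)) = 1/(803 + (6/11)*5) = 1/(803 + 30/11) = 1/(8863/11) = 11/8863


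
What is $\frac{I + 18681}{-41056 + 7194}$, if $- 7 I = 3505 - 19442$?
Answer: $- \frac{73352}{118517} \approx -0.61892$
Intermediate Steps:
$I = \frac{15937}{7}$ ($I = - \frac{3505 - 19442}{7} = \left(- \frac{1}{7}\right) \left(-15937\right) = \frac{15937}{7} \approx 2276.7$)
$\frac{I + 18681}{-41056 + 7194} = \frac{\frac{15937}{7} + 18681}{-41056 + 7194} = \frac{146704}{7 \left(-33862\right)} = \frac{146704}{7} \left(- \frac{1}{33862}\right) = - \frac{73352}{118517}$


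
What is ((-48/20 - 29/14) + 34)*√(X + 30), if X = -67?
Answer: 2067*I*√37/70 ≈ 179.62*I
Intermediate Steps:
((-48/20 - 29/14) + 34)*√(X + 30) = ((-48/20 - 29/14) + 34)*√(-67 + 30) = ((-48*1/20 - 29*1/14) + 34)*√(-37) = ((-12/5 - 29/14) + 34)*(I*√37) = (-313/70 + 34)*(I*√37) = 2067*(I*√37)/70 = 2067*I*√37/70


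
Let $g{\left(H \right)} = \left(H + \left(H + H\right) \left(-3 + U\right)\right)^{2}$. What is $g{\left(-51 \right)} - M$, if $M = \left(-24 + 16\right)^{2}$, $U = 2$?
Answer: $2537$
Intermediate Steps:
$g{\left(H \right)} = H^{2}$ ($g{\left(H \right)} = \left(H + \left(H + H\right) \left(-3 + 2\right)\right)^{2} = \left(H + 2 H \left(-1\right)\right)^{2} = \left(H - 2 H\right)^{2} = \left(- H\right)^{2} = H^{2}$)
$M = 64$ ($M = \left(-8\right)^{2} = 64$)
$g{\left(-51 \right)} - M = \left(-51\right)^{2} - 64 = 2601 - 64 = 2537$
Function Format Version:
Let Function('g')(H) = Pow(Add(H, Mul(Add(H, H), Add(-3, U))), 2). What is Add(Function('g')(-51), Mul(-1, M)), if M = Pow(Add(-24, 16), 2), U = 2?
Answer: 2537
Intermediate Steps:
Function('g')(H) = Pow(H, 2) (Function('g')(H) = Pow(Add(H, Mul(Add(H, H), Add(-3, 2))), 2) = Pow(Add(H, Mul(Mul(2, H), -1)), 2) = Pow(Add(H, Mul(-2, H)), 2) = Pow(Mul(-1, H), 2) = Pow(H, 2))
M = 64 (M = Pow(-8, 2) = 64)
Add(Function('g')(-51), Mul(-1, M)) = Add(Pow(-51, 2), Mul(-1, 64)) = Add(2601, -64) = 2537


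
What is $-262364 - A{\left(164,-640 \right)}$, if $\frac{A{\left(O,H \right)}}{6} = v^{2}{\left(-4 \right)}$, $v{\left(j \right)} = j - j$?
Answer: $-262364$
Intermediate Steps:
$v{\left(j \right)} = 0$
$A{\left(O,H \right)} = 0$ ($A{\left(O,H \right)} = 6 \cdot 0^{2} = 6 \cdot 0 = 0$)
$-262364 - A{\left(164,-640 \right)} = -262364 - 0 = -262364 + 0 = -262364$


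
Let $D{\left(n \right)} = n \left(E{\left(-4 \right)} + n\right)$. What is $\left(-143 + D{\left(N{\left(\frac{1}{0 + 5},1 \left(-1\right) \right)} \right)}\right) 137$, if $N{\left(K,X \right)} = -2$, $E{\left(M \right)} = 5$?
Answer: $-20413$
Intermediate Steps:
$D{\left(n \right)} = n \left(5 + n\right)$
$\left(-143 + D{\left(N{\left(\frac{1}{0 + 5},1 \left(-1\right) \right)} \right)}\right) 137 = \left(-143 - 2 \left(5 - 2\right)\right) 137 = \left(-143 - 6\right) 137 = \left(-149\right) 137 = -20413$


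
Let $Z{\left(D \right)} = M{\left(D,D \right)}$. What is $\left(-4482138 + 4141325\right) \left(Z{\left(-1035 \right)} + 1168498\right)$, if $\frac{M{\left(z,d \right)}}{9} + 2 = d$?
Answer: $-395058501145$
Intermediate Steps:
$M{\left(z,d \right)} = -18 + 9 d$
$Z{\left(D \right)} = -18 + 9 D$
$\left(-4482138 + 4141325\right) \left(Z{\left(-1035 \right)} + 1168498\right) = \left(-4482138 + 4141325\right) \left(\left(-18 + 9 \left(-1035\right)\right) + 1168498\right) = - 340813 \left(\left(-18 - 9315\right) + 1168498\right) = - 340813 \left(-9333 + 1168498\right) = \left(-340813\right) 1159165 = -395058501145$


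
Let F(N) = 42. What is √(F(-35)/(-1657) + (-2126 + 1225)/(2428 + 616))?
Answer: I*√2043797826485/2521954 ≈ 0.56687*I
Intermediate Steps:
√(F(-35)/(-1657) + (-2126 + 1225)/(2428 + 616)) = √(42/(-1657) + (-2126 + 1225)/(2428 + 616)) = √(42*(-1/1657) - 901/3044) = √(-42/1657 - 901*1/3044) = √(-42/1657 - 901/3044) = √(-1620805/5043908) = I*√2043797826485/2521954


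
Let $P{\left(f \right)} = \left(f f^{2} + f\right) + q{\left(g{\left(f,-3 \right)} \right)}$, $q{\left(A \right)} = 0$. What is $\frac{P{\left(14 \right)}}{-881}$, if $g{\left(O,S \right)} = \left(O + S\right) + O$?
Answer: $- \frac{2758}{881} \approx -3.1305$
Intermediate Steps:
$g{\left(O,S \right)} = S + 2 O$
$P{\left(f \right)} = f + f^{3}$ ($P{\left(f \right)} = \left(f f^{2} + f\right) + 0 = \left(f^{3} + f\right) + 0 = \left(f + f^{3}\right) + 0 = f + f^{3}$)
$\frac{P{\left(14 \right)}}{-881} = \frac{14 + 14^{3}}{-881} = \left(14 + 2744\right) \left(- \frac{1}{881}\right) = 2758 \left(- \frac{1}{881}\right) = - \frac{2758}{881}$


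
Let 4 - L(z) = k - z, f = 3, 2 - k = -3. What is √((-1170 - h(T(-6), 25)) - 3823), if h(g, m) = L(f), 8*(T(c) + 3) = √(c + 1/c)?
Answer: 3*I*√555 ≈ 70.675*I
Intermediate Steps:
k = 5 (k = 2 - 1*(-3) = 2 + 3 = 5)
T(c) = -3 + √(c + 1/c)/8
L(z) = -1 + z (L(z) = 4 - (5 - z) = 4 + (-5 + z) = -1 + z)
h(g, m) = 2 (h(g, m) = -1 + 3 = 2)
√((-1170 - h(T(-6), 25)) - 3823) = √((-1170 - 1*2) - 3823) = √((-1170 - 2) - 3823) = √(-1172 - 3823) = √(-4995) = 3*I*√555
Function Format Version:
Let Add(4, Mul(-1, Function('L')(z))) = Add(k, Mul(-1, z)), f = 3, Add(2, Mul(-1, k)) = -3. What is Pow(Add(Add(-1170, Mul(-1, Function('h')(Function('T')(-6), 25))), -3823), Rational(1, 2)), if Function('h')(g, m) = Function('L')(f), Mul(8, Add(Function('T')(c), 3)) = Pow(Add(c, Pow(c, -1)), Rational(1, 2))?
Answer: Mul(3, I, Pow(555, Rational(1, 2))) ≈ Mul(70.675, I)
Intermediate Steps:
k = 5 (k = Add(2, Mul(-1, -3)) = Add(2, 3) = 5)
Function('T')(c) = Add(-3, Mul(Rational(1, 8), Pow(Add(c, Pow(c, -1)), Rational(1, 2))))
Function('L')(z) = Add(-1, z) (Function('L')(z) = Add(4, Mul(-1, Add(5, Mul(-1, z)))) = Add(4, Add(-5, z)) = Add(-1, z))
Function('h')(g, m) = 2 (Function('h')(g, m) = Add(-1, 3) = 2)
Pow(Add(Add(-1170, Mul(-1, Function('h')(Function('T')(-6), 25))), -3823), Rational(1, 2)) = Pow(Add(Add(-1170, Mul(-1, 2)), -3823), Rational(1, 2)) = Pow(Add(Add(-1170, -2), -3823), Rational(1, 2)) = Pow(Add(-1172, -3823), Rational(1, 2)) = Pow(-4995, Rational(1, 2)) = Mul(3, I, Pow(555, Rational(1, 2)))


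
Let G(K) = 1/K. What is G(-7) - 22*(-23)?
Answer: 3541/7 ≈ 505.86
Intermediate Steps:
G(-7) - 22*(-23) = 1/(-7) - 22*(-23) = -⅐ + 506 = 3541/7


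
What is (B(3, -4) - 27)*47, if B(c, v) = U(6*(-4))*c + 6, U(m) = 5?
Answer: -282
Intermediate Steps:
B(c, v) = 6 + 5*c (B(c, v) = 5*c + 6 = 6 + 5*c)
(B(3, -4) - 27)*47 = ((6 + 5*3) - 27)*47 = ((6 + 15) - 27)*47 = (21 - 27)*47 = -6*47 = -282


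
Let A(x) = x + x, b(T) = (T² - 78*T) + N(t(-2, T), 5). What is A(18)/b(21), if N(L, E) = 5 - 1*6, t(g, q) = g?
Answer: -18/599 ≈ -0.030050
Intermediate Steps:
N(L, E) = -1 (N(L, E) = 5 - 6 = -1)
b(T) = -1 + T² - 78*T (b(T) = (T² - 78*T) - 1 = -1 + T² - 78*T)
A(x) = 2*x
A(18)/b(21) = (2*18)/(-1 + 21² - 78*21) = 36/(-1 + 441 - 1638) = 36/(-1198) = 36*(-1/1198) = -18/599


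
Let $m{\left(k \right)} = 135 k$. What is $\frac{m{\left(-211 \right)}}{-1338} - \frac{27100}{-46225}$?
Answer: $\frac{18039719}{824654} \approx 21.875$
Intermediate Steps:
$\frac{m{\left(-211 \right)}}{-1338} - \frac{27100}{-46225} = \frac{135 \left(-211\right)}{-1338} - \frac{27100}{-46225} = \left(-28485\right) \left(- \frac{1}{1338}\right) - - \frac{1084}{1849} = \frac{9495}{446} + \frac{1084}{1849} = \frac{18039719}{824654}$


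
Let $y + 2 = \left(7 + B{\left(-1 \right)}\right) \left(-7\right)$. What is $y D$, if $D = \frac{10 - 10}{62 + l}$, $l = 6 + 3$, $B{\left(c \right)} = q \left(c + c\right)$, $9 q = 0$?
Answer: $0$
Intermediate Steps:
$q = 0$ ($q = \frac{1}{9} \cdot 0 = 0$)
$B{\left(c \right)} = 0$ ($B{\left(c \right)} = 0 \left(c + c\right) = 0 \cdot 2 c = 0$)
$l = 9$
$D = 0$ ($D = \frac{10 - 10}{62 + 9} = \frac{0}{71} = 0 \cdot \frac{1}{71} = 0$)
$y = -51$ ($y = -2 + \left(7 + 0\right) \left(-7\right) = -2 + 7 \left(-7\right) = -2 - 49 = -51$)
$y D = \left(-51\right) 0 = 0$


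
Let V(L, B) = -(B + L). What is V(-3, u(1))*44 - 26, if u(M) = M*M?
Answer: 62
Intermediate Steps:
u(M) = M²
V(L, B) = -B - L
V(-3, u(1))*44 - 26 = (-1*1² - 1*(-3))*44 - 26 = (-1*1 + 3)*44 - 26 = (-1 + 3)*44 - 26 = 2*44 - 26 = 88 - 26 = 62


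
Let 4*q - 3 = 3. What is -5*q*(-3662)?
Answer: 27465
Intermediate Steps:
q = 3/2 (q = ¾ + (¼)*3 = ¾ + ¾ = 3/2 ≈ 1.5000)
-5*q*(-3662) = -5*3/2*(-3662) = -15/2*(-3662) = 27465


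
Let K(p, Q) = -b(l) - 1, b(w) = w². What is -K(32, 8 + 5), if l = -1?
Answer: 2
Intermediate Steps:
K(p, Q) = -2 (K(p, Q) = -1*(-1)² - 1 = -1*1 - 1 = -1 - 1 = -2)
-K(32, 8 + 5) = -1*(-2) = 2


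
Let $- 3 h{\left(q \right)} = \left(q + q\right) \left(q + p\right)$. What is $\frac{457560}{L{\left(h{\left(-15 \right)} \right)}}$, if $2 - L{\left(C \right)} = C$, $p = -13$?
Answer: $\frac{76260}{47} \approx 1622.6$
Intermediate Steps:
$h{\left(q \right)} = - \frac{2 q \left(-13 + q\right)}{3}$ ($h{\left(q \right)} = - \frac{\left(q + q\right) \left(q - 13\right)}{3} = - \frac{2 q \left(-13 + q\right)}{3}$)
$L{\left(C \right)} = 2 - C$
$\frac{457560}{L{\left(h{\left(-15 \right)} \right)}} = \frac{457560}{2 - \frac{2}{3} \left(-15\right) \left(13 - -15\right)} = \frac{457560}{2 - \frac{2}{3} \left(-15\right) \left(13 + 15\right)} = \frac{457560}{2 - \frac{2}{3} \left(-15\right) 28} = \frac{457560}{2 - -280} = \frac{457560}{2 + 280} = \frac{457560}{282} = 457560 \cdot \frac{1}{282} = \frac{76260}{47}$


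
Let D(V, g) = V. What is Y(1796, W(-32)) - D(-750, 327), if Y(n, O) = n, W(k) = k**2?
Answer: 2546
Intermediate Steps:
Y(1796, W(-32)) - D(-750, 327) = 1796 - 1*(-750) = 1796 + 750 = 2546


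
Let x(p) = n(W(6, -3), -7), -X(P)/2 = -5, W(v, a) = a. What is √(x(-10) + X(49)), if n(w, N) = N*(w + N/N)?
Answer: 2*√6 ≈ 4.8990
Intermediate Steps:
n(w, N) = N*(1 + w) (n(w, N) = N*(w + 1) = N*(1 + w))
X(P) = 10 (X(P) = -2*(-5) = 10)
x(p) = 14 (x(p) = -7*(1 - 3) = -7*(-2) = 14)
√(x(-10) + X(49)) = √(14 + 10) = √24 = 2*√6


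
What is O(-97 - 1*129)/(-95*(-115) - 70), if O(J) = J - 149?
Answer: -75/2171 ≈ -0.034546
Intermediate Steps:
O(J) = -149 + J
O(-97 - 1*129)/(-95*(-115) - 70) = (-149 + (-97 - 1*129))/(-95*(-115) - 70) = (-149 + (-97 - 129))/(10925 - 70) = (-149 - 226)/10855 = -375*1/10855 = -75/2171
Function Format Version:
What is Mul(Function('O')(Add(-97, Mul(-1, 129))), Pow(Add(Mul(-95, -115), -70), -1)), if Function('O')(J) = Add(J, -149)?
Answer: Rational(-75, 2171) ≈ -0.034546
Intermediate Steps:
Function('O')(J) = Add(-149, J)
Mul(Function('O')(Add(-97, Mul(-1, 129))), Pow(Add(Mul(-95, -115), -70), -1)) = Mul(Add(-149, Add(-97, Mul(-1, 129))), Pow(Add(Mul(-95, -115), -70), -1)) = Mul(Add(-149, Add(-97, -129)), Pow(Add(10925, -70), -1)) = Mul(Add(-149, -226), Pow(10855, -1)) = Mul(-375, Rational(1, 10855)) = Rational(-75, 2171)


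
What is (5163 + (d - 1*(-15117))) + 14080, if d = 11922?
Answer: 46282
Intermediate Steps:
(5163 + (d - 1*(-15117))) + 14080 = (5163 + (11922 - 1*(-15117))) + 14080 = (5163 + (11922 + 15117)) + 14080 = (5163 + 27039) + 14080 = 32202 + 14080 = 46282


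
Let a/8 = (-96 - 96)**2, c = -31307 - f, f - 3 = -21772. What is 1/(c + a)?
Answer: 1/285374 ≈ 3.5042e-6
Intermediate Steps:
f = -21769 (f = 3 - 21772 = -21769)
c = -9538 (c = -31307 - 1*(-21769) = -31307 + 21769 = -9538)
a = 294912 (a = 8*(-96 - 96)**2 = 8*(-192)**2 = 8*36864 = 294912)
1/(c + a) = 1/(-9538 + 294912) = 1/285374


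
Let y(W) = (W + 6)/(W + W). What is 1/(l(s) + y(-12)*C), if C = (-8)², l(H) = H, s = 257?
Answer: 1/273 ≈ 0.0036630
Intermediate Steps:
y(W) = (6 + W)/(2*W) (y(W) = (6 + W)/((2*W)) = (6 + W)*(1/(2*W)) = (6 + W)/(2*W))
C = 64
1/(l(s) + y(-12)*C) = 1/(257 + ((½)*(6 - 12)/(-12))*64) = 1/(257 + ((½)*(-1/12)*(-6))*64) = 1/(257 + (¼)*64) = 1/(257 + 16) = 1/273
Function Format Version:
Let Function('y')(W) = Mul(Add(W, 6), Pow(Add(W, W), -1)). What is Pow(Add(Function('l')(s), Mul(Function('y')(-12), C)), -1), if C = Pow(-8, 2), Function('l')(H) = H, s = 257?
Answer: Rational(1, 273) ≈ 0.0036630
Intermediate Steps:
Function('y')(W) = Mul(Rational(1, 2), Pow(W, -1), Add(6, W)) (Function('y')(W) = Mul(Add(6, W), Pow(Mul(2, W), -1)) = Mul(Add(6, W), Mul(Rational(1, 2), Pow(W, -1))) = Mul(Rational(1, 2), Pow(W, -1), Add(6, W)))
C = 64
Pow(Add(Function('l')(s), Mul(Function('y')(-12), C)), -1) = Pow(Add(257, Mul(Mul(Rational(1, 2), Pow(-12, -1), Add(6, -12)), 64)), -1) = Pow(Add(257, Mul(Mul(Rational(1, 2), Rational(-1, 12), -6), 64)), -1) = Pow(Add(257, Mul(Rational(1, 4), 64)), -1) = Pow(Add(257, 16), -1) = Pow(273, -1) = Rational(1, 273)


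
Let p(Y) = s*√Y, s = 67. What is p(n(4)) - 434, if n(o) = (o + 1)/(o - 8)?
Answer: -434 + 67*I*√5/2 ≈ -434.0 + 74.908*I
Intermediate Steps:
n(o) = (1 + o)/(-8 + o)
p(Y) = 67*√Y
p(n(4)) - 434 = 67*√((1 + 4)/(-8 + 4)) - 434 = 67*√(5/(-4)) - 434 = 67*√(-¼*5) - 434 = 67*√(-5/4) - 434 = 67*(I*√5/2) - 434 = 67*I*√5/2 - 434 = -434 + 67*I*√5/2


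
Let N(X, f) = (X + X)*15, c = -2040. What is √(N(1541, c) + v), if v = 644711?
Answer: √690941 ≈ 831.23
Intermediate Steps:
N(X, f) = 30*X (N(X, f) = (2*X)*15 = 30*X)
√(N(1541, c) + v) = √(30*1541 + 644711) = √(46230 + 644711) = √690941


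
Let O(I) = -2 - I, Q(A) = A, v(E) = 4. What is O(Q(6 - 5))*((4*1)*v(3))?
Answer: -48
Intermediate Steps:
O(Q(6 - 5))*((4*1)*v(3)) = (-2 - (6 - 5))*((4*1)*4) = (-2 - 1*1)*(4*4) = (-2 - 1)*16 = -3*16 = -48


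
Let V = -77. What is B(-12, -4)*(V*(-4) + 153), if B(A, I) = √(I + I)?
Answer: 922*I*√2 ≈ 1303.9*I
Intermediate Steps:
B(A, I) = √2*√I (B(A, I) = √(2*I) = √2*√I)
B(-12, -4)*(V*(-4) + 153) = (√2*√(-4))*(-77*(-4) + 153) = (√2*(2*I))*(308 + 153) = (2*I*√2)*461 = 922*I*√2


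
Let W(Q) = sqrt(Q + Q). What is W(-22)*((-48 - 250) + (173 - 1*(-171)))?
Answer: 92*I*sqrt(11) ≈ 305.13*I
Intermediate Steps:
W(Q) = sqrt(2)*sqrt(Q) (W(Q) = sqrt(2*Q) = sqrt(2)*sqrt(Q))
W(-22)*((-48 - 250) + (173 - 1*(-171))) = (sqrt(2)*sqrt(-22))*((-48 - 250) + (173 - 1*(-171))) = (sqrt(2)*(I*sqrt(22)))*(-298 + (173 + 171)) = (2*I*sqrt(11))*(-298 + 344) = (2*I*sqrt(11))*46 = 92*I*sqrt(11)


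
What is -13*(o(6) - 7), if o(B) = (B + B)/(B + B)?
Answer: 78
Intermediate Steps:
o(B) = 1 (o(B) = (2*B)/((2*B)) = (2*B)*(1/(2*B)) = 1)
-13*(o(6) - 7) = -13*(1 - 7) = -13*(-6) = 78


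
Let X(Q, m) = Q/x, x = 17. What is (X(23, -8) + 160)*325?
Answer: 891475/17 ≈ 52440.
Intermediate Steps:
X(Q, m) = Q/17
(X(23, -8) + 160)*325 = ((1/17)*23 + 160)*325 = (23/17 + 160)*325 = (2743/17)*325 = 891475/17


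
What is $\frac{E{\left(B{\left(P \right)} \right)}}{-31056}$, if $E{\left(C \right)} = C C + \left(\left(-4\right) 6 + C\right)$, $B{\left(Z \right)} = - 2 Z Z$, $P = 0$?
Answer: $\frac{1}{1294} \approx 0.0007728$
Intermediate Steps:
$B{\left(Z \right)} = - 2 Z^{2}$
$E{\left(C \right)} = -24 + C + C^{2}$ ($E{\left(C \right)} = C^{2} + \left(-24 + C\right) = -24 + C + C^{2}$)
$\frac{E{\left(B{\left(P \right)} \right)}}{-31056} = \frac{-24 - 2 \cdot 0^{2} + \left(- 2 \cdot 0^{2}\right)^{2}}{-31056} = \left(-24 - 0 + \left(\left(-2\right) 0\right)^{2}\right) \left(- \frac{1}{31056}\right) = \left(-24 + 0 + 0^{2}\right) \left(- \frac{1}{31056}\right) = \left(-24 + 0 + 0\right) \left(- \frac{1}{31056}\right) = \left(-24\right) \left(- \frac{1}{31056}\right) = \frac{1}{1294}$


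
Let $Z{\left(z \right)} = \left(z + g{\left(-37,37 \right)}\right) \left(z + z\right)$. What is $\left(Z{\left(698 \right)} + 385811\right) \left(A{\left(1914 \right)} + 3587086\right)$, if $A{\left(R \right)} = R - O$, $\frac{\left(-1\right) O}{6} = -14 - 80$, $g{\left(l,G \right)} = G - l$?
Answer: $5251758620028$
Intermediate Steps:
$Z{\left(z \right)} = 2 z \left(74 + z\right)$ ($Z{\left(z \right)} = \left(z + \left(37 - -37\right)\right) \left(z + z\right) = \left(z + \left(37 + 37\right)\right) 2 z = \left(z + 74\right) 2 z = \left(74 + z\right) 2 z = 2 z \left(74 + z\right)$)
$O = 564$ ($O = - 6 \left(-14 - 80\right) = \left(-6\right) \left(-94\right) = 564$)
$A{\left(R \right)} = -564 + R$ ($A{\left(R \right)} = R - 564 = -564 + R$)
$\left(Z{\left(698 \right)} + 385811\right) \left(A{\left(1914 \right)} + 3587086\right) = \left(2 \cdot 698 \left(74 + 698\right) + 385811\right) \left(\left(-564 + 1914\right) + 3587086\right) = \left(2 \cdot 698 \cdot 772 + 385811\right) \left(1350 + 3587086\right) = \left(1077712 + 385811\right) 3588436 = 1463523 \cdot 3588436 = 5251758620028$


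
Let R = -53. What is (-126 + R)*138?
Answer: -24702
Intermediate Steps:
(-126 + R)*138 = (-126 - 53)*138 = -179*138 = -24702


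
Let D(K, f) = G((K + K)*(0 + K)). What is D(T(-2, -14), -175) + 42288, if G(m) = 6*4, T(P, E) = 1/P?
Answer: 42312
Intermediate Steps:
G(m) = 24
D(K, f) = 24
D(T(-2, -14), -175) + 42288 = 24 + 42288 = 42312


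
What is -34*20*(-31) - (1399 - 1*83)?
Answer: 19764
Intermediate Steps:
-34*20*(-31) - (1399 - 1*83) = -680*(-31) - (1399 - 83) = 21080 - 1*1316 = 21080 - 1316 = 19764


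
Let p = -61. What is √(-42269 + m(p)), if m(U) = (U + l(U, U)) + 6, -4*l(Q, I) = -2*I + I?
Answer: I*√169357/2 ≈ 205.77*I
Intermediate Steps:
l(Q, I) = I/4 (l(Q, I) = -(-2*I + I)/4 = -(-1)*I/4 = I/4)
m(U) = 6 + 5*U/4 (m(U) = (U + U/4) + 6 = 5*U/4 + 6 = 6 + 5*U/4)
√(-42269 + m(p)) = √(-42269 + (6 + (5/4)*(-61))) = √(-42269 + (6 - 305/4)) = √(-42269 - 281/4) = √(-169357/4) = I*√169357/2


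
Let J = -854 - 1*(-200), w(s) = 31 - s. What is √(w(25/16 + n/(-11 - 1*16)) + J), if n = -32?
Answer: I*√810969/36 ≈ 25.015*I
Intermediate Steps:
J = -654 (J = -854 + 200 = -654)
√(w(25/16 + n/(-11 - 1*16)) + J) = √((31 - (25/16 - 32/(-11 - 1*16))) - 654) = √((31 - (25*(1/16) - 32/(-11 - 16))) - 654) = √((31 - (25/16 - 32/(-27))) - 654) = √((31 - (25/16 - 32*(-1/27))) - 654) = √((31 - (25/16 + 32/27)) - 654) = √((31 - 1*1187/432) - 654) = √((31 - 1187/432) - 654) = √(12205/432 - 654) = √(-270323/432) = I*√810969/36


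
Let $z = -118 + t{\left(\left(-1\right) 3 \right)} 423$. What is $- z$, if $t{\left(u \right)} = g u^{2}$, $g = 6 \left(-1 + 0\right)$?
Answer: $22960$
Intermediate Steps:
$g = -6$ ($g = 6 \left(-1\right) = -6$)
$t{\left(u \right)} = - 6 u^{2}$
$z = -22960$ ($z = -118 + - 6 \left(\left(-1\right) 3\right)^{2} \cdot 423 = -118 + - 6 \left(-3\right)^{2} \cdot 423 = -118 + \left(-6\right) 9 \cdot 423 = -118 - 22842 = -22960$)
$- z = \left(-1\right) \left(-22960\right) = 22960$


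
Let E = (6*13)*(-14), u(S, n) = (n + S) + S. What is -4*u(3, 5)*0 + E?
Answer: -1092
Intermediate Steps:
u(S, n) = n + 2*S (u(S, n) = (S + n) + S = n + 2*S)
E = -1092 (E = 78*(-14) = -1092)
-4*u(3, 5)*0 + E = -4*(5 + 2*3)*0 - 1092 = -4*(5 + 6)*0 - 1092 = -4*11*0 - 1092 = -44*0 - 1092 = 0 - 1092 = -1092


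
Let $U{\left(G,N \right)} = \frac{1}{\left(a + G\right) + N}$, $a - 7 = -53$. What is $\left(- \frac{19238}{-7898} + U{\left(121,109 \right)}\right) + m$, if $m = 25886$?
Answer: $\frac{18810955621}{726616} \approx 25888.0$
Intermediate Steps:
$a = -46$ ($a = 7 - 53 = -46$)
$U{\left(G,N \right)} = \frac{1}{-46 + G + N}$ ($U{\left(G,N \right)} = \frac{1}{\left(-46 + G\right) + N} = \frac{1}{-46 + G + N}$)
$\left(- \frac{19238}{-7898} + U{\left(121,109 \right)}\right) + m = \left(- \frac{19238}{-7898} + \frac{1}{-46 + 121 + 109}\right) + 25886 = \left(\left(-19238\right) \left(- \frac{1}{7898}\right) + \frac{1}{184}\right) + 25886 = \left(\frac{9619}{3949} + \frac{1}{184}\right) + 25886 = \frac{1773845}{726616} + 25886 = \frac{18810955621}{726616}$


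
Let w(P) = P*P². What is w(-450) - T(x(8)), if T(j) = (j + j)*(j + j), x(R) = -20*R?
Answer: -91227400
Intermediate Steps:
w(P) = P³
T(j) = 4*j² (T(j) = (2*j)*(2*j) = 4*j²)
w(-450) - T(x(8)) = (-450)³ - 4*(-20*8)² = -91125000 - 4*(-160)² = -91125000 - 4*25600 = -91125000 - 1*102400 = -91125000 - 102400 = -91227400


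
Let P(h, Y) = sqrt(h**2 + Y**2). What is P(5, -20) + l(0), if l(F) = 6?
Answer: 6 + 5*sqrt(17) ≈ 26.616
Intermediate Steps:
P(h, Y) = sqrt(Y**2 + h**2)
P(5, -20) + l(0) = sqrt((-20)**2 + 5**2) + 6 = sqrt(400 + 25) + 6 = sqrt(425) + 6 = 5*sqrt(17) + 6 = 6 + 5*sqrt(17)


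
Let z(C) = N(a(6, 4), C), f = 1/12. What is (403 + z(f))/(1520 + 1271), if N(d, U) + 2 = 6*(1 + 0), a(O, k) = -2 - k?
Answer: 407/2791 ≈ 0.14583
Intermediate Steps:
f = 1/12 ≈ 0.083333
N(d, U) = 4 (N(d, U) = -2 + 6*(1 + 0) = -2 + 6*1 = -2 + 6 = 4)
z(C) = 4
(403 + z(f))/(1520 + 1271) = (403 + 4)/(1520 + 1271) = 407/2791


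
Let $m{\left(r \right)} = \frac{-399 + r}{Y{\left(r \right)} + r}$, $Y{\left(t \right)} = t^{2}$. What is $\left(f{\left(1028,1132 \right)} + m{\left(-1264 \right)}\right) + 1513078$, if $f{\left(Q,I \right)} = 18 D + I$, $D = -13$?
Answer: $\frac{2416959731969}{1596432} \approx 1.514 \cdot 10^{6}$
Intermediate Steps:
$m{\left(r \right)} = \frac{-399 + r}{r + r^{2}}$ ($m{\left(r \right)} = \frac{-399 + r}{r^{2} + r} = \frac{-399 + r}{r + r^{2}}$)
$f{\left(Q,I \right)} = -234 + I$ ($f{\left(Q,I \right)} = 18 \left(-13\right) + I = -234 + I$)
$\left(f{\left(1028,1132 \right)} + m{\left(-1264 \right)}\right) + 1513078 = \left(\left(-234 + 1132\right) + \frac{-399 - 1264}{\left(-1264\right) \left(1 - 1264\right)}\right) + 1513078 = \left(898 - \frac{1}{1264} \frac{1}{-1263} \left(-1663\right)\right) + 1513078 = \left(898 - \left(- \frac{1}{1596432}\right) \left(-1663\right)\right) + 1513078 = \left(898 - \frac{1663}{1596432}\right) + 1513078 = \frac{1433594273}{1596432} + 1513078 = \frac{2416959731969}{1596432}$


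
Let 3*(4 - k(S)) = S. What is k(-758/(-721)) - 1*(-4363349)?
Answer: 9437931781/2163 ≈ 4.3634e+6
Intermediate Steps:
k(S) = 4 - S/3
k(-758/(-721)) - 1*(-4363349) = (4 - (-758)/(3*(-721))) - 1*(-4363349) = (4 - (-758)*(-1)/(3*721)) + 4363349 = (4 - 1/3*758/721) + 4363349 = (4 - 758/2163) + 4363349 = 7894/2163 + 4363349 = 9437931781/2163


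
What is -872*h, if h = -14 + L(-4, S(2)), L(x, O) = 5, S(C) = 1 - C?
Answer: 7848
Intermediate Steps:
h = -9 (h = -14 + 5 = -9)
-872*h = -872*(-9) = 7848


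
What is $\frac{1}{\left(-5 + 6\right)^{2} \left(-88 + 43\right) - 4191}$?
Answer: $- \frac{1}{4236} \approx -0.00023607$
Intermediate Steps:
$\frac{1}{\left(-5 + 6\right)^{2} \left(-88 + 43\right) - 4191} = \frac{1}{1^{2} \left(-45\right) - 4191} = \frac{1}{1 \left(-45\right) - 4191} = \frac{1}{-45 - 4191} = \frac{1}{-4236} = - \frac{1}{4236}$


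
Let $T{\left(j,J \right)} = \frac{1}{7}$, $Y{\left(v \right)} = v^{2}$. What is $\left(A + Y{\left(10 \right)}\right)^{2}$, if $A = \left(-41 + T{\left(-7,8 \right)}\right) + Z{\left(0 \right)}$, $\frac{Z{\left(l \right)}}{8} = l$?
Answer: $\frac{171396}{49} \approx 3497.9$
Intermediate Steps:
$T{\left(j,J \right)} = \frac{1}{7}$
$Z{\left(l \right)} = 8 l$
$A = - \frac{286}{7}$ ($A = \left(-41 + \frac{1}{7}\right) + 8 \cdot 0 = - \frac{286}{7} + 0 = - \frac{286}{7} \approx -40.857$)
$\left(A + Y{\left(10 \right)}\right)^{2} = \left(- \frac{286}{7} + 10^{2}\right)^{2} = \left(- \frac{286}{7} + 100\right)^{2} = \left(\frac{414}{7}\right)^{2} = \frac{171396}{49}$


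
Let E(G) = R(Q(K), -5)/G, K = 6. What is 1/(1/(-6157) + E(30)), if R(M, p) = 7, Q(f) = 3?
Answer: 184710/43069 ≈ 4.2887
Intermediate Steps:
E(G) = 7/G
1/(1/(-6157) + E(30)) = 1/(1/(-6157) + 7/30) = 1/(-1/6157 + 7*(1/30)) = 1/(-1/6157 + 7/30) = 1/(43069/184710) = 184710/43069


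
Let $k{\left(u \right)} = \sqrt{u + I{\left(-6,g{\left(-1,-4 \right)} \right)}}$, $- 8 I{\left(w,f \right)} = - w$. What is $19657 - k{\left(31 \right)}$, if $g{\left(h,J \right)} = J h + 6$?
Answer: $\frac{39303}{2} \approx 19652.0$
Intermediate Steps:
$g{\left(h,J \right)} = 6 + J h$
$I{\left(w,f \right)} = \frac{w}{8}$ ($I{\left(w,f \right)} = - \frac{\left(-1\right) w}{8} = \frac{w}{8}$)
$k{\left(u \right)} = \sqrt{- \frac{3}{4} + u}$ ($k{\left(u \right)} = \sqrt{u + \frac{1}{8} \left(-6\right)} = \sqrt{u - \frac{3}{4}} = \sqrt{- \frac{3}{4} + u}$)
$19657 - k{\left(31 \right)} = 19657 - \frac{\sqrt{-3 + 4 \cdot 31}}{2} = 19657 - \frac{\sqrt{-3 + 124}}{2} = 19657 - \frac{\sqrt{121}}{2} = 19657 - \frac{1}{2} \cdot 11 = 19657 - \frac{11}{2} = \frac{39303}{2}$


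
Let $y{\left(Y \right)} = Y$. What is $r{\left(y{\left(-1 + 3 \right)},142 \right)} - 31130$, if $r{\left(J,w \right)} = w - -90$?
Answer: $-30898$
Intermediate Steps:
$r{\left(J,w \right)} = 90 + w$ ($r{\left(J,w \right)} = w + 90 = 90 + w$)
$r{\left(y{\left(-1 + 3 \right)},142 \right)} - 31130 = \left(90 + 142\right) - 31130 = 232 - 31130 = -30898$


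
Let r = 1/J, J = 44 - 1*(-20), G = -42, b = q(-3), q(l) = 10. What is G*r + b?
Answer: 299/32 ≈ 9.3438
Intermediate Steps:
b = 10
J = 64 (J = 44 + 20 = 64)
r = 1/64 ≈ 0.015625
G*r + b = -42*1/64 + 10 = -21/32 + 10 = 299/32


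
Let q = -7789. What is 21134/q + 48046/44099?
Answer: -557757972/343487111 ≈ -1.6238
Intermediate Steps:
21134/q + 48046/44099 = 21134/(-7789) + 48046/44099 = 21134*(-1/7789) + 48046*(1/44099) = -21134/7789 + 48046/44099 = -557757972/343487111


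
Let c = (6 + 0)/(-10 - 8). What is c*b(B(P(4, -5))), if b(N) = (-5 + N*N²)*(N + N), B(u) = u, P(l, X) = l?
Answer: -472/3 ≈ -157.33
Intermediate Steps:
b(N) = 2*N*(-5 + N³) (b(N) = (-5 + N³)*(2*N) = 2*N*(-5 + N³))
c = -⅓ (c = 6/(-18) = 6*(-1/18) = -⅓ ≈ -0.33333)
c*b(B(P(4, -5))) = -2*4*(-5 + 4³)/3 = -2*4*(-5 + 64)/3 = -2*4*59/3 = -⅓*472 = -472/3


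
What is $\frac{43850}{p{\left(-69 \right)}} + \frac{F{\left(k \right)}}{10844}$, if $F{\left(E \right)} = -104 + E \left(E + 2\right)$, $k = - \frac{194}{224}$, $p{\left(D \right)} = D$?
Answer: $- \frac{5964880779355}{9385872384} \approx -635.52$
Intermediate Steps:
$k = - \frac{97}{112}$ ($k = \left(-194\right) \frac{1}{224} = - \frac{97}{112} \approx -0.86607$)
$F{\left(E \right)} = -104 + E \left(2 + E\right)$
$\frac{43850}{p{\left(-69 \right)}} + \frac{F{\left(k \right)}}{10844} = \frac{43850}{-69} + \frac{-104 + \left(- \frac{97}{112}\right)^{2} + 2 \left(- \frac{97}{112}\right)}{10844} = 43850 \left(- \frac{1}{69}\right) + \left(-104 + \frac{9409}{12544} - \frac{97}{56}\right) \frac{1}{10844} = - \frac{43850}{69} - \frac{1316895}{136027136} = - \frac{5964880779355}{9385872384}$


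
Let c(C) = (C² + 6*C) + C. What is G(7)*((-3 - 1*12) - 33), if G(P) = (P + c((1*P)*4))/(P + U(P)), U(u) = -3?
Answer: -11844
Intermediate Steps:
c(C) = C² + 7*C
G(P) = (P + 4*P*(7 + 4*P))/(-3 + P) (G(P) = (P + ((1*P)*4)*(7 + (1*P)*4))/(P - 3) = (P + (P*4)*(7 + P*4))/(-3 + P) = (P + (4*P)*(7 + 4*P))/(-3 + P) = (P + 4*P*(7 + 4*P))/(-3 + P))
G(7)*((-3 - 1*12) - 33) = (7*(29 + 16*7)/(-3 + 7))*((-3 - 1*12) - 33) = (7*(29 + 112)/4)*((-3 - 12) - 33) = (7*(¼)*141)*(-15 - 33) = (987/4)*(-48) = -11844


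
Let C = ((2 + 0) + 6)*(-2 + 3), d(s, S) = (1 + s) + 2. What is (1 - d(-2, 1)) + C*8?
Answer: 64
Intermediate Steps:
d(s, S) = 3 + s
C = 8 (C = (2 + 6)*1 = 8*1 = 8)
(1 - d(-2, 1)) + C*8 = (1 - (3 - 2)) + 8*8 = (1 - 1*1) + 64 = (1 - 1) + 64 = 0 + 64 = 64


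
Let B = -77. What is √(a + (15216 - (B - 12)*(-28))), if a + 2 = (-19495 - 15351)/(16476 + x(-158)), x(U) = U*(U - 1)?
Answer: √611461608505/6933 ≈ 112.79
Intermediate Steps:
x(U) = U*(-1 + U)
a = -59021/20799 (a = -2 + (-19495 - 15351)/(16476 - 158*(-1 - 158)) = -2 - 34846/(16476 - 158*(-159)) = -2 - 34846/(16476 + 25122) = -2 - 34846/41598 = -2 - 34846*1/41598 = -2 - 17423/20799 = -59021/20799 ≈ -2.8377)
√(a + (15216 - (B - 12)*(-28))) = √(-59021/20799 + (15216 - (-77 - 12)*(-28))) = √(-59021/20799 + (15216 - (-89)*(-28))) = √(-59021/20799 + (15216 - 1*2492)) = √(-59021/20799 + (15216 - 2492)) = √(-59021/20799 + 12724) = √(264587455/20799) = √611461608505/6933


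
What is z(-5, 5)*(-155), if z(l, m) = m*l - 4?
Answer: 4495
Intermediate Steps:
z(l, m) = -4 + l*m (z(l, m) = l*m - 4 = -4 + l*m)
z(-5, 5)*(-155) = (-4 - 5*5)*(-155) = (-4 - 25)*(-155) = -29*(-155) = 4495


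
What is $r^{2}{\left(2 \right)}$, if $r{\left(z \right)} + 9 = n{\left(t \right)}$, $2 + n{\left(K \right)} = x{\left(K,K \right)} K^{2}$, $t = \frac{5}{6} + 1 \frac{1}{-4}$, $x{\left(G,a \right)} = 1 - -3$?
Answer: $\frac{120409}{1296} \approx 92.908$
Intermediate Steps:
$x{\left(G,a \right)} = 4$ ($x{\left(G,a \right)} = 1 + 3 = 4$)
$t = \frac{7}{12}$ ($t = 5 \cdot \frac{1}{6} + 1 \left(- \frac{1}{4}\right) = \frac{5}{6} - \frac{1}{4} = \frac{7}{12} \approx 0.58333$)
$n{\left(K \right)} = -2 + 4 K^{2}$
$r{\left(z \right)} = - \frac{347}{36}$ ($r{\left(z \right)} = -9 - \left(2 - 4 \left(\frac{7}{12}\right)^{2}\right) = -9 + \left(-2 + 4 \cdot \frac{49}{144}\right) = -9 + \left(-2 + \frac{49}{36}\right) = -9 - \frac{23}{36} = - \frac{347}{36}$)
$r^{2}{\left(2 \right)} = \left(- \frac{347}{36}\right)^{2} = \frac{120409}{1296}$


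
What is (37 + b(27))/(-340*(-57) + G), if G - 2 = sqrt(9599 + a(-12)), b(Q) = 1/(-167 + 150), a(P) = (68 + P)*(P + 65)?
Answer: 12171896/6386039069 - 628*sqrt(12567)/6386039069 ≈ 0.0018950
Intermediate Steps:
a(P) = (65 + P)*(68 + P) (a(P) = (68 + P)*(65 + P) = (65 + P)*(68 + P))
b(Q) = -1/17 (b(Q) = 1/(-17) = -1/17)
G = 2 + sqrt(12567) (G = 2 + sqrt(9599 + (4420 + (-12)**2 + 133*(-12))) = 2 + sqrt(9599 + (4420 + 144 - 1596)) = 2 + sqrt(9599 + 2968) = 2 + sqrt(12567) ≈ 114.10)
(37 + b(27))/(-340*(-57) + G) = (37 - 1/17)/(-340*(-57) + (2 + sqrt(12567))) = 628/(17*(19380 + (2 + sqrt(12567)))) = 628/(17*(19382 + sqrt(12567)))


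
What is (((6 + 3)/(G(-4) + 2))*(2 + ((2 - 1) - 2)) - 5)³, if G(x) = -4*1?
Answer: -6859/8 ≈ -857.38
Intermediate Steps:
G(x) = -4
(((6 + 3)/(G(-4) + 2))*(2 + ((2 - 1) - 2)) - 5)³ = (((6 + 3)/(-4 + 2))*(2 + ((2 - 1) - 2)) - 5)³ = ((9/(-2))*(2 + (1 - 2)) - 5)³ = ((9*(-½))*(2 - 1) - 5)³ = (-9/2*1 - 5)³ = (-9/2 - 5)³ = (-19/2)³ = -6859/8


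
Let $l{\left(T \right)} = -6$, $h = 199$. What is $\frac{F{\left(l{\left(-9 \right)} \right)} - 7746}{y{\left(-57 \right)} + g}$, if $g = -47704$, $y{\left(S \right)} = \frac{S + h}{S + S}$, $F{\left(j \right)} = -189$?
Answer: $\frac{452295}{2719199} \approx 0.16633$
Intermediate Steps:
$y{\left(S \right)} = \frac{199 + S}{2 S}$ ($y{\left(S \right)} = \frac{S + 199}{S + S} = \frac{199 + S}{2 S}$)
$\frac{F{\left(l{\left(-9 \right)} \right)} - 7746}{y{\left(-57 \right)} + g} = \frac{-189 - 7746}{\frac{199 - 57}{2 \left(-57\right)} - 47704} = - \frac{7935}{\frac{1}{2} \left(- \frac{1}{57}\right) 142 - 47704} = - \frac{7935}{- \frac{71}{57} - 47704} = - \frac{7935}{- \frac{2719199}{57}} = \left(-7935\right) \left(- \frac{57}{2719199}\right) = \frac{452295}{2719199}$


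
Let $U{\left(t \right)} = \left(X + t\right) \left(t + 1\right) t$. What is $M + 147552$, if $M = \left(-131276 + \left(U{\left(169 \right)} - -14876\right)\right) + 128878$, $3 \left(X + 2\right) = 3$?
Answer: $4986670$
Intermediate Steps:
$X = -1$ ($X = -2 + \frac{1}{3} \cdot 3 = -2 + 1 = -1$)
$U{\left(t \right)} = t \left(1 + t\right) \left(-1 + t\right)$ ($U{\left(t \right)} = \left(-1 + t\right) \left(t + 1\right) t = \left(-1 + t\right) \left(1 + t\right) t = \left(-1 + t\right) t \left(1 + t\right) = t \left(1 + t\right) \left(-1 + t\right)$)
$M = 4839118$ ($M = \left(-131276 + \left(\left(169^{3} - 169\right) - -14876\right)\right) + 128878 = \left(-131276 + \left(\left(4826809 - 169\right) + 14876\right)\right) + 128878 = \left(-131276 + \left(4826640 + 14876\right)\right) + 128878 = \left(-131276 + 4841516\right) + 128878 = 4710240 + 128878 = 4839118$)
$M + 147552 = 4839118 + 147552 = 4986670$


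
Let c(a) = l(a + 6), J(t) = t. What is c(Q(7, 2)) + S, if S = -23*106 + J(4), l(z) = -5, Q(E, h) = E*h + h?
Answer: -2439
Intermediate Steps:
Q(E, h) = h + E*h
c(a) = -5
S = -2434 (S = -23*106 + 4 = -2438 + 4 = -2434)
c(Q(7, 2)) + S = -5 - 2434 = -2439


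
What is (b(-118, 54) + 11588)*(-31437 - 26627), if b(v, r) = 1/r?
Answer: -18166861096/27 ≈ -6.7285e+8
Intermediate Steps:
(b(-118, 54) + 11588)*(-31437 - 26627) = (1/54 + 11588)*(-31437 - 26627) = (1/54 + 11588)*(-58064) = (625753/54)*(-58064) = -18166861096/27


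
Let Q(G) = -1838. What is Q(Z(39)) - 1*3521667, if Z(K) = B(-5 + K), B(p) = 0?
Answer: -3523505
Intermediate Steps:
Z(K) = 0
Q(Z(39)) - 1*3521667 = -1838 - 1*3521667 = -1838 - 3521667 = -3523505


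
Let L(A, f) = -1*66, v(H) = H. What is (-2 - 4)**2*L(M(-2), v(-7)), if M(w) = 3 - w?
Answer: -2376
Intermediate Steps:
L(A, f) = -66
(-2 - 4)**2*L(M(-2), v(-7)) = (-2 - 4)**2*(-66) = (-6)**2*(-66) = 36*(-66) = -2376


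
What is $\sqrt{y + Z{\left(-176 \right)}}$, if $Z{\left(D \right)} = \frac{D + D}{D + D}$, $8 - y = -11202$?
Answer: $\sqrt{11211} \approx 105.88$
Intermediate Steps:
$y = 11210$ ($y = 8 - -11202 = 8 + 11202 = 11210$)
$Z{\left(D \right)} = 1$ ($Z{\left(D \right)} = \frac{2 D}{2 D} = 2 D \frac{1}{2 D} = 1$)
$\sqrt{y + Z{\left(-176 \right)}} = \sqrt{11210 + 1} = \sqrt{11211}$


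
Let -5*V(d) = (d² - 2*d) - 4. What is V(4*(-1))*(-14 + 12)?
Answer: 8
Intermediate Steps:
V(d) = ⅘ - d²/5 + 2*d/5 (V(d) = -((d² - 2*d) - 4)/5 = -(-4 + d² - 2*d)/5 = ⅘ - d²/5 + 2*d/5)
V(4*(-1))*(-14 + 12) = (⅘ - (4*(-1))²/5 + 2*(4*(-1))/5)*(-14 + 12) = (⅘ - ⅕*(-4)² + (⅖)*(-4))*(-2) = (⅘ - ⅕*16 - 8/5)*(-2) = (⅘ - 16/5 - 8/5)*(-2) = -4*(-2) = 8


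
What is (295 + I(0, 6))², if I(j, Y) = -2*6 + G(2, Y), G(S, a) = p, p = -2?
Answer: 78961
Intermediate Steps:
G(S, a) = -2
I(j, Y) = -14 (I(j, Y) = -2*6 - 2 = -12 - 2 = -14)
(295 + I(0, 6))² = (295 - 14)² = 281² = 78961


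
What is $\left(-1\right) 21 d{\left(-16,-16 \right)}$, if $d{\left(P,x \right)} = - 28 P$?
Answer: $-9408$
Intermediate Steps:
$\left(-1\right) 21 d{\left(-16,-16 \right)} = \left(-1\right) 21 \left(\left(-28\right) \left(-16\right)\right) = \left(-21\right) 448 = -9408$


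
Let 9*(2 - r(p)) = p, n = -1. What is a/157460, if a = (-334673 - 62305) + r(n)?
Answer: -3572783/1417140 ≈ -2.5211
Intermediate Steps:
r(p) = 2 - p/9
a = -3572783/9 (a = (-334673 - 62305) + (2 - 1/9*(-1)) = -396978 + (2 + 1/9) = -396978 + 19/9 = -3572783/9 ≈ -3.9698e+5)
a/157460 = -3572783/9/157460 = -3572783/9*1/157460 = -3572783/1417140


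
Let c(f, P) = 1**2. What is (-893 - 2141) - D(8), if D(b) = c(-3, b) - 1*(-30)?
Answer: -3065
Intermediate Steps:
c(f, P) = 1
D(b) = 31 (D(b) = 1 - 1*(-30) = 1 + 30 = 31)
(-893 - 2141) - D(8) = (-893 - 2141) - 1*31 = -3034 - 31 = -3065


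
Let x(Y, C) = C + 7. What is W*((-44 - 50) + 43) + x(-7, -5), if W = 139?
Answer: -7087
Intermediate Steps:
x(Y, C) = 7 + C
W*((-44 - 50) + 43) + x(-7, -5) = 139*((-44 - 50) + 43) + (7 - 5) = 139*(-94 + 43) + 2 = 139*(-51) + 2 = -7089 + 2 = -7087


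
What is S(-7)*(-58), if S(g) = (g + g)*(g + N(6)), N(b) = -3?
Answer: -8120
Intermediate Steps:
S(g) = 2*g*(-3 + g) (S(g) = (g + g)*(g - 3) = (2*g)*(-3 + g) = 2*g*(-3 + g))
S(-7)*(-58) = (2*(-7)*(-3 - 7))*(-58) = (2*(-7)*(-10))*(-58) = 140*(-58) = -8120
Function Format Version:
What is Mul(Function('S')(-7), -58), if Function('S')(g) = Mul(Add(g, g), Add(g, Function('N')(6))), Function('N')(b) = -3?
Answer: -8120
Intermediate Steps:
Function('S')(g) = Mul(2, g, Add(-3, g)) (Function('S')(g) = Mul(Add(g, g), Add(g, -3)) = Mul(Mul(2, g), Add(-3, g)) = Mul(2, g, Add(-3, g)))
Mul(Function('S')(-7), -58) = Mul(Mul(2, -7, Add(-3, -7)), -58) = Mul(Mul(2, -7, -10), -58) = Mul(140, -58) = -8120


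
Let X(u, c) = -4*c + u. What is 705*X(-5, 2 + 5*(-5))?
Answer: 61335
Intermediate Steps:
X(u, c) = u - 4*c
705*X(-5, 2 + 5*(-5)) = 705*(-5 - 4*(2 + 5*(-5))) = 705*(-5 - 4*(2 - 25)) = 705*(-5 - 4*(-23)) = 705*(-5 + 92) = 705*87 = 61335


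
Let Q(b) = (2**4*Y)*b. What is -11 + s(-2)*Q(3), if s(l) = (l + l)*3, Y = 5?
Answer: -2891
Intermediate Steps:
Q(b) = 80*b (Q(b) = (2**4*5)*b = (16*5)*b = 80*b)
s(l) = 6*l (s(l) = (2*l)*3 = 6*l)
-11 + s(-2)*Q(3) = -11 + (6*(-2))*(80*3) = -11 - 12*240 = -11 - 2880 = -2891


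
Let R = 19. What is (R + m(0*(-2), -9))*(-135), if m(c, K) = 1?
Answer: -2700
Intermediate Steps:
(R + m(0*(-2), -9))*(-135) = (19 + 1)*(-135) = 20*(-135) = -2700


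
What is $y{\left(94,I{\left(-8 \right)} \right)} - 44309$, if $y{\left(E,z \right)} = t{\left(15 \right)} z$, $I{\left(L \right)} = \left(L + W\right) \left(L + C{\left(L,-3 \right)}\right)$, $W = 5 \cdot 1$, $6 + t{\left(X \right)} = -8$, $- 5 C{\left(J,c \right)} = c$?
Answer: $- \frac{223099}{5} \approx -44620.0$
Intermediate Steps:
$C{\left(J,c \right)} = - \frac{c}{5}$
$t{\left(X \right)} = -14$ ($t{\left(X \right)} = -6 - 8 = -14$)
$W = 5$
$I{\left(L \right)} = \left(5 + L\right) \left(\frac{3}{5} + L\right)$ ($I{\left(L \right)} = \left(L + 5\right) \left(L - - \frac{3}{5}\right) = \left(5 + L\right) \left(L + \frac{3}{5}\right) = \left(5 + L\right) \left(\frac{3}{5} + L\right)$)
$y{\left(E,z \right)} = - 14 z$
$y{\left(94,I{\left(-8 \right)} \right)} - 44309 = - 14 \left(3 + \left(-8\right)^{2} + \frac{28}{5} \left(-8\right)\right) - 44309 = - 14 \left(3 + 64 - \frac{224}{5}\right) - 44309 = \left(-14\right) \frac{111}{5} - 44309 = - \frac{1554}{5} - 44309 = - \frac{223099}{5}$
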